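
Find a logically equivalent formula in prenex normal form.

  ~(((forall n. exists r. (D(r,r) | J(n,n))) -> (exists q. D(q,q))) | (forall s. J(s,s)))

Rewrite implications/biconditionals: A → B as ¬A ∨ B.
  ~(~(forall n. exists r. (D(r,r) | J(n,n))) | (exists q. D(q,q)) | (forall s. J(s,s)))
Drive negations inward (¬∀x A ≡ ∃x ¬A, ¬∃x A ≡ ∀x ¬A, De Morgan for ∧/∨):
  (forall n. exists r. (D(r,r) | J(n,n))) & (forall q. ~D(q,q)) & (exists s. ~J(s,s))
All bound variables are already distinct, so no renaming is needed.
Pull the quantifiers to the front (each side's bound variable is not free in the other side):
  forall n. exists r. forall q. exists s. ((D(r,r) | J(n,n)) & ~D(q,q) & ~J(s,s))

forall n. exists r. forall q. exists s. ((D(r,r) | J(n,n)) & ~D(q,q) & ~J(s,s))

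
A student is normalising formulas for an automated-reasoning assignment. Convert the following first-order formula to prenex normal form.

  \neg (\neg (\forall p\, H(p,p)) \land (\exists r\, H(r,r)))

\forall p\, \forall r\, (H(p,p) \lor \neg H(r,r))

Drive negations inward (¬∀x A ≡ ∃x ¬A, ¬∃x A ≡ ∀x ¬A, De Morgan for ∧/∨):
  (\forall p\, H(p,p)) \lor (\forall r\, \neg H(r,r))
All bound variables are already distinct, so no renaming is needed.
Pull the quantifiers to the front (each side's bound variable is not free in the other side):
  \forall p\, \forall r\, (H(p,p) \lor \neg H(r,r))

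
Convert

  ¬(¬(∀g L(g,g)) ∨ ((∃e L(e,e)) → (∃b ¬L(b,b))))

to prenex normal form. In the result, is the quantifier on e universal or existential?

existential

First replace A → B with ¬A ∨ B.
  ¬(¬(∀g L(g,g)) ∨ ¬(∃e L(e,e)) ∨ (∃b ¬L(b,b)))
Push ¬ through the quantifiers and connectives to reach negation normal form:
  (∀g L(g,g)) ∧ (∃e L(e,e)) ∧ (∀b L(b,b))
All bound variables are already distinct, so no renaming is needed.
Extract every quantifier outward, since the variables are now distinct and don't occur free across branches:
  ∀g ∃e ∀b (L(g,g) ∧ L(e,e) ∧ L(b,b))
The quantifier ∃e sits under an even number of negations (counting the antecedent side of each →), so it remains existential.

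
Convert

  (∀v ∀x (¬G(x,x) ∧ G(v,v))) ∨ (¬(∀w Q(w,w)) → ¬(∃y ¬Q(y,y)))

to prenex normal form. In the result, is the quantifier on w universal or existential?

Rewrite implications/biconditionals: A → B as ¬A ∨ B.
  (∀v ∀x (¬G(x,x) ∧ G(v,v))) ∨ ¬¬(∀w Q(w,w)) ∨ ¬(∃y ¬Q(y,y))
Push ¬ through the quantifiers and connectives to reach negation normal form:
  (∀v ∀x (¬G(x,x) ∧ G(v,v))) ∨ (∀w Q(w,w)) ∨ (∀y Q(y,y))
All bound variables are already distinct, so no renaming is needed.
Finally move all quantifiers to the prefix:
  ∀v ∀x ∀w ∀y (¬G(x,x) ∧ G(v,v) ∨ Q(w,w) ∨ Q(y,y))
The quantifier ∀w sits under an even number of negations (counting the antecedent side of each →), so it remains universal.

universal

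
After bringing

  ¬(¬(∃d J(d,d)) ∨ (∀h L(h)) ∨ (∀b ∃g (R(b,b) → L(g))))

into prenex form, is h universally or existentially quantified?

existential

Eliminate → and ↔ using ¬ and ∨.
  ¬(¬(∃d J(d,d)) ∨ (∀h L(h)) ∨ (∀b ∃g (¬R(b,b) ∨ L(g))))
Move each ¬ inward, flipping quantifiers it crosses:
  (∃d J(d,d)) ∧ (∃h ¬L(h)) ∧ (∃b ∀g (R(b,b) ∧ ¬L(g)))
Pull the quantifiers to the front (each side's bound variable is not free in the other side):
  ∃d ∃h ∃b ∀g (J(d,d) ∧ ¬L(h) ∧ R(b,b) ∧ ¬L(g))
The quantifier ∀h sits under an odd number of negations (counting the antecedent side of each →), so it flips to ∃h.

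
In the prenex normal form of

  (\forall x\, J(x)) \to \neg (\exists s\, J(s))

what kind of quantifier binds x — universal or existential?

existential

First replace A → B with ¬A ∨ B.
  \neg (\forall x\, J(x)) \lor \neg (\exists s\, J(s))
Drive negations inward (¬∀x A ≡ ∃x ¬A, ¬∃x A ≡ ∀x ¬A, De Morgan for ∧/∨):
  (\exists x\, \neg J(x)) \lor (\forall s\, \neg J(s))
All bound variables are already distinct, so no renaming is needed.
Pull the quantifiers to the front (each side's bound variable is not free in the other side):
  \exists x\, \forall s\, (\neg J(x) \lor \neg J(s))
The quantifier \forall x sits under an odd number of negations (counting the antecedent side of each →), so it flips to \exists x.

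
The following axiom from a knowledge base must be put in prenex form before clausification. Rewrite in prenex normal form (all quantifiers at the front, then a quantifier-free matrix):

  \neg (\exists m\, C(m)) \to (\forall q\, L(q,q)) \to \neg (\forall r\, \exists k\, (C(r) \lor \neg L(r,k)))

\exists m\, \exists q\, \exists r\, \forall k\, (C(m) \lor \neg L(q,q) \lor \neg C(r) \land L(r,k))

Eliminate → and ↔ using ¬ and ∨.
  \neg \neg (\exists m\, C(m)) \lor \neg (\forall q\, L(q,q)) \lor \neg (\forall r\, \exists k\, (C(r) \lor \neg L(r,k)))
Drive negations inward (¬∀x A ≡ ∃x ¬A, ¬∃x A ≡ ∀x ¬A, De Morgan for ∧/∨):
  (\exists m\, C(m)) \lor (\exists q\, \neg L(q,q)) \lor (\exists r\, \forall k\, (\neg C(r) \land L(r,k)))
All bound variables are already distinct, so no renaming is needed.
Extract every quantifier outward, since the variables are now distinct and don't occur free across branches:
  \exists m\, \exists q\, \exists r\, \forall k\, (C(m) \lor \neg L(q,q) \lor \neg C(r) \land L(r,k))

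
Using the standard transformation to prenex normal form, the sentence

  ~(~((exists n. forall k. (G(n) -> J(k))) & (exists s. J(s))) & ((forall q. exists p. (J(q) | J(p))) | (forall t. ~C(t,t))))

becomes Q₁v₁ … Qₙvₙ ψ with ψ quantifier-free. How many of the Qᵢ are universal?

2

Eliminate → and ↔ using ¬ and ∨.
  ~(~((exists n. forall k. (~G(n) | J(k))) & (exists s. J(s))) & ((forall q. exists p. (J(q) | J(p))) | (forall t. ~C(t,t))))
Drive negations inward (¬∀x A ≡ ∃x ¬A, ¬∃x A ≡ ∀x ¬A, De Morgan for ∧/∨):
  (exists n. forall k. (~G(n) | J(k))) & (exists s. J(s)) | (exists q. forall p. (~J(q) & ~J(p))) & (exists t. C(t,t))
All bound variables are already distinct, so no renaming is needed.
Extract every quantifier outward, since the variables are now distinct and don't occur free across branches:
  exists n. forall k. exists s. exists q. forall p. exists t. ((~G(n) | J(k)) & J(s) | ~J(q) & ~J(p) & C(t,t))
The prefix is exists n forall k exists s exists q forall p exists t: 2 universal, 4 existential.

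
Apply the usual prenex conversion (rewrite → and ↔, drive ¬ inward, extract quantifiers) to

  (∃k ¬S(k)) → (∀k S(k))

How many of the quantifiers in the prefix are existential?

First replace A → B with ¬A ∨ B.
  ¬(∃k ¬S(k)) ∨ (∀k S(k))
Push ¬ through the quantifiers and connectives to reach negation normal form:
  (∀k S(k)) ∨ (∀k S(k))
Standardize variables apart so no two quantifiers bind the same name: k↦b.
  (∀k S(k)) ∨ (∀b S(b))
Pull the quantifiers to the front (each side's bound variable is not free in the other side):
  ∀k ∀b (S(k) ∨ S(b))
The prefix is ∀k ∀b: 2 universal, 0 existential.

0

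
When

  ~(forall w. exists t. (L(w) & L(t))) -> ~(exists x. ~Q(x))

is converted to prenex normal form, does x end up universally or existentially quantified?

First replace A → B with ¬A ∨ B.
  ~~(forall w. exists t. (L(w) & L(t))) | ~(exists x. ~Q(x))
Drive negations inward (¬∀x A ≡ ∃x ¬A, ¬∃x A ≡ ∀x ¬A, De Morgan for ∧/∨):
  (forall w. exists t. (L(w) & L(t))) | (forall x. Q(x))
Finally move all quantifiers to the prefix:
  forall w. exists t. forall x. (L(w) & L(t) | Q(x))
The quantifier exists x sits under an odd number of negations (counting the antecedent side of each →), so it flips to forall x.

universal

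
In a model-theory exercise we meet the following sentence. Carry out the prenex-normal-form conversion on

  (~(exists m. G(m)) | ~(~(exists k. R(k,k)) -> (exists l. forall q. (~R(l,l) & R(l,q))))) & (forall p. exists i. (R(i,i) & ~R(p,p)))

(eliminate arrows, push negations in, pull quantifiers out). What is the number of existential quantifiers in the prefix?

2

Rewrite implications/biconditionals: A → B as ¬A ∨ B.
  (~(exists m. G(m)) | ~(~~(exists k. R(k,k)) | (exists l. forall q. (~R(l,l) & R(l,q))))) & (forall p. exists i. (R(i,i) & ~R(p,p)))
Move each ¬ inward, flipping quantifiers it crosses:
  ((forall m. ~G(m)) | (forall k. ~R(k,k)) & (forall l. exists q. (R(l,l) | ~R(l,q)))) & (forall p. exists i. (R(i,i) & ~R(p,p)))
All bound variables are already distinct, so no renaming is needed.
Extract every quantifier outward, since the variables are now distinct and don't occur free across branches:
  forall m. forall k. forall l. exists q. forall p. exists i. ((~G(m) | ~R(k,k) & (R(l,l) | ~R(l,q))) & R(i,i) & ~R(p,p))
The prefix is forall m forall k forall l exists q forall p exists i: 4 universal, 2 existential.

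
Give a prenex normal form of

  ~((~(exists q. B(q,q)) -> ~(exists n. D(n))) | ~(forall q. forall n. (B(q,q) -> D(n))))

First replace A → B with ¬A ∨ B.
  ~(~~(exists q. B(q,q)) | ~(exists n. D(n)) | ~(forall q. forall n. (~B(q,q) | D(n))))
Drive negations inward (¬∀x A ≡ ∃x ¬A, ¬∃x A ≡ ∀x ¬A, De Morgan for ∧/∨):
  (forall q. ~B(q,q)) & (exists n. D(n)) & (forall q. forall n. (~B(q,q) | D(n)))
Rename bound variables to avoid capture: q↦v, n↦c.
  (forall q. ~B(q,q)) & (exists n. D(n)) & (forall v. forall c. (~B(v,v) | D(c)))
Finally move all quantifiers to the prefix:
  forall q. exists n. forall v. forall c. (~B(q,q) & D(n) & (~B(v,v) | D(c)))

forall q. exists n. forall v. forall c. (~B(q,q) & D(n) & (~B(v,v) | D(c)))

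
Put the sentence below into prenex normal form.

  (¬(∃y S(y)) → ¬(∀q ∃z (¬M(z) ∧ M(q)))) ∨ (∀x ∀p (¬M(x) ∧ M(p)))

∃y ∃q ∀z ∀x ∀p (S(y) ∨ M(z) ∨ ¬M(q) ∨ ¬M(x) ∧ M(p))

First replace A → B with ¬A ∨ B.
  ¬¬(∃y S(y)) ∨ ¬(∀q ∃z (¬M(z) ∧ M(q))) ∨ (∀x ∀p (¬M(x) ∧ M(p)))
Push ¬ through the quantifiers and connectives to reach negation normal form:
  (∃y S(y)) ∨ (∃q ∀z (M(z) ∨ ¬M(q))) ∨ (∀x ∀p (¬M(x) ∧ M(p)))
All bound variables are already distinct, so no renaming is needed.
Pull the quantifiers to the front (each side's bound variable is not free in the other side):
  ∃y ∃q ∀z ∀x ∀p (S(y) ∨ M(z) ∨ ¬M(q) ∨ ¬M(x) ∧ M(p))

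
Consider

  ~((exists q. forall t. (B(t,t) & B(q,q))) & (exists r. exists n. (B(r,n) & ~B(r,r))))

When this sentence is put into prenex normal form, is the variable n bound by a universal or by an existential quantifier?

Move each ¬ inward, flipping quantifiers it crosses:
  (forall q. exists t. (~B(t,t) | ~B(q,q))) | (forall r. forall n. (~B(r,n) | B(r,r)))
Pull the quantifiers to the front (each side's bound variable is not free in the other side):
  forall q. exists t. forall r. forall n. (~B(t,t) | ~B(q,q) | ~B(r,n) | B(r,r))
The quantifier exists n sits under an odd number of negations, so it flips to forall n.

universal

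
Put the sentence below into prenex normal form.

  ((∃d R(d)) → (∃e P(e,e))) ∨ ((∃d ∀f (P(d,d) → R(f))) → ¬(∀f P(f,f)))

∀d ∃e ∀p ∃f ∃y1 (¬R(d) ∨ P(e,e) ∨ P(p,p) ∧ ¬R(f) ∨ ¬P(y1,y1))

Eliminate → and ↔ using ¬ and ∨.
  ¬(∃d R(d)) ∨ (∃e P(e,e)) ∨ ¬(∃d ∀f (¬P(d,d) ∨ R(f))) ∨ ¬(∀f P(f,f))
Move each ¬ inward, flipping quantifiers it crosses:
  (∀d ¬R(d)) ∨ (∃e P(e,e)) ∨ (∀d ∃f (P(d,d) ∧ ¬R(f))) ∨ (∃f ¬P(f,f))
Standardize variables apart so no two quantifiers bind the same name: d↦p, f↦y1.
  (∀d ¬R(d)) ∨ (∃e P(e,e)) ∨ (∀p ∃f (P(p,p) ∧ ¬R(f))) ∨ (∃y1 ¬P(y1,y1))
Finally move all quantifiers to the prefix:
  ∀d ∃e ∀p ∃f ∃y1 (¬R(d) ∨ P(e,e) ∨ P(p,p) ∧ ¬R(f) ∨ ¬P(y1,y1))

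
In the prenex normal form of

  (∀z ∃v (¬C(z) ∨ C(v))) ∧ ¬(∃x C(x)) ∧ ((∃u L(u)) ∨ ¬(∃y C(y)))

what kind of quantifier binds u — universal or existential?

Push ¬ through the quantifiers and connectives to reach negation normal form:
  (∀z ∃v (¬C(z) ∨ C(v))) ∧ (∀x ¬C(x)) ∧ ((∃u L(u)) ∨ (∀y ¬C(y)))
Extract every quantifier outward, since the variables are now distinct and don't occur free across branches:
  ∀z ∃v ∀x ∃u ∀y ((¬C(z) ∨ C(v)) ∧ ¬C(x) ∧ (L(u) ∨ ¬C(y)))
The quantifier ∃u sits under an even number of negations, so it remains existential.

existential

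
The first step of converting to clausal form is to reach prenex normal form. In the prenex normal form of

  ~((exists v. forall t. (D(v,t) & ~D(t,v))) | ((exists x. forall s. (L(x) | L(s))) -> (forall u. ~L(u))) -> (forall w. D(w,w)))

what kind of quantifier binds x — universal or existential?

universal

First replace A → B with ¬A ∨ B.
  ~(~((exists v. forall t. (D(v,t) & ~D(t,v))) | ~(exists x. forall s. (L(x) | L(s))) | (forall u. ~L(u))) | (forall w. D(w,w)))
Push ¬ through the quantifiers and connectives to reach negation normal form:
  ((exists v. forall t. (D(v,t) & ~D(t,v))) | (forall x. exists s. (~L(x) & ~L(s))) | (forall u. ~L(u))) & (exists w. ~D(w,w))
Pull the quantifiers to the front (each side's bound variable is not free in the other side):
  exists v. forall t. forall x. exists s. forall u. exists w. ((D(v,t) & ~D(t,v) | ~L(x) & ~L(s) | ~L(u)) & ~D(w,w))
The quantifier exists x sits under an odd number of negations (counting the antecedent side of each →), so it flips to forall x.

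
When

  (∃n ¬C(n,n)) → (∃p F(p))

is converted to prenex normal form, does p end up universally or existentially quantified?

Rewrite implications/biconditionals: A → B as ¬A ∨ B.
  ¬(∃n ¬C(n,n)) ∨ (∃p F(p))
Move each ¬ inward, flipping quantifiers it crosses:
  (∀n C(n,n)) ∨ (∃p F(p))
All bound variables are already distinct, so no renaming is needed.
Pull the quantifiers to the front (each side's bound variable is not free in the other side):
  ∀n ∃p (C(n,n) ∨ F(p))
The quantifier ∃p sits under an even number of negations (counting the antecedent side of each →), so it remains existential.

existential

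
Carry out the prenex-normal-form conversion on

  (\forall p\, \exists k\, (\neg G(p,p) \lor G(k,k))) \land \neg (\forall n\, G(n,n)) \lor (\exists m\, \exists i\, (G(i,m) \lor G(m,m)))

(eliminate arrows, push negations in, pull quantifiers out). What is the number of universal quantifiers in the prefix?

Push ¬ through the quantifiers and connectives to reach negation normal form:
  (\forall p\, \exists k\, (\neg G(p,p) \lor G(k,k))) \land (\exists n\, \neg G(n,n)) \lor (\exists m\, \exists i\, (G(i,m) \lor G(m,m)))
Extract every quantifier outward, since the variables are now distinct and don't occur free across branches:
  \forall p\, \exists k\, \exists n\, \exists m\, \exists i\, ((\neg G(p,p) \lor G(k,k)) \land \neg G(n,n) \lor G(i,m) \lor G(m,m))
The prefix is \forall p \exists k \exists n \exists m \exists i: 1 universal, 4 existential.

1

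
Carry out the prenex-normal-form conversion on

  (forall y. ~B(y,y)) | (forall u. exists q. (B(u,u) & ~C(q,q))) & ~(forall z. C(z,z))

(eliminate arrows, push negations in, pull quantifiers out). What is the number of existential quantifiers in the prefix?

Drive negations inward (¬∀x A ≡ ∃x ¬A, ¬∃x A ≡ ∀x ¬A, De Morgan for ∧/∨):
  (forall y. ~B(y,y)) | (forall u. exists q. (B(u,u) & ~C(q,q))) & (exists z. ~C(z,z))
All bound variables are already distinct, so no renaming is needed.
Pull the quantifiers to the front (each side's bound variable is not free in the other side):
  forall y. forall u. exists q. exists z. (~B(y,y) | B(u,u) & ~C(q,q) & ~C(z,z))
The prefix is forall y forall u exists q exists z: 2 universal, 2 existential.

2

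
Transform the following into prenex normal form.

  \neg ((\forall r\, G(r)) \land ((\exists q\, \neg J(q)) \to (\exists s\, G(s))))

\exists r\, \exists q\, \forall s\, (\neg G(r) \lor \neg J(q) \land \neg G(s))

Eliminate → and ↔ using ¬ and ∨.
  \neg ((\forall r\, G(r)) \land (\neg (\exists q\, \neg J(q)) \lor (\exists s\, G(s))))
Drive negations inward (¬∀x A ≡ ∃x ¬A, ¬∃x A ≡ ∀x ¬A, De Morgan for ∧/∨):
  (\exists r\, \neg G(r)) \lor (\exists q\, \neg J(q)) \land (\forall s\, \neg G(s))
Pull the quantifiers to the front (each side's bound variable is not free in the other side):
  \exists r\, \exists q\, \forall s\, (\neg G(r) \lor \neg J(q) \land \neg G(s))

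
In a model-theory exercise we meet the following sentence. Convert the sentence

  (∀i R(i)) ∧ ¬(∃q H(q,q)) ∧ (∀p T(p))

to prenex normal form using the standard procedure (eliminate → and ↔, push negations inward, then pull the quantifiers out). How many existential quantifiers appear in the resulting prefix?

0

Move each ¬ inward, flipping quantifiers it crosses:
  (∀i R(i)) ∧ (∀q ¬H(q,q)) ∧ (∀p T(p))
All bound variables are already distinct, so no renaming is needed.
Extract every quantifier outward, since the variables are now distinct and don't occur free across branches:
  ∀i ∀q ∀p (R(i) ∧ ¬H(q,q) ∧ T(p))
The prefix is ∀i ∀q ∀p: 3 universal, 0 existential.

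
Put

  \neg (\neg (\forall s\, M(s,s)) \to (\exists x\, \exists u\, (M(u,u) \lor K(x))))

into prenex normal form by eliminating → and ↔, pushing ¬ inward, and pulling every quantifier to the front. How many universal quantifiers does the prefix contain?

Eliminate → and ↔ using ¬ and ∨.
  \neg (\neg \neg (\forall s\, M(s,s)) \lor (\exists x\, \exists u\, (M(u,u) \lor K(x))))
Move each ¬ inward, flipping quantifiers it crosses:
  (\exists s\, \neg M(s,s)) \land (\forall x\, \forall u\, (\neg M(u,u) \land \neg K(x)))
Finally move all quantifiers to the prefix:
  \exists s\, \forall x\, \forall u\, (\neg M(s,s) \land \neg M(u,u) \land \neg K(x))
The prefix is \exists s \forall x \forall u: 2 universal, 1 existential.

2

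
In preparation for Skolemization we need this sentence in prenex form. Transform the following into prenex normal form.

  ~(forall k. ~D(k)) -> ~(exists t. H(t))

forall k. forall t. (~D(k) | ~H(t))

Eliminate → and ↔ using ¬ and ∨.
  ~~(forall k. ~D(k)) | ~(exists t. H(t))
Drive negations inward (¬∀x A ≡ ∃x ¬A, ¬∃x A ≡ ∀x ¬A, De Morgan for ∧/∨):
  (forall k. ~D(k)) | (forall t. ~H(t))
Pull the quantifiers to the front (each side's bound variable is not free in the other side):
  forall k. forall t. (~D(k) | ~H(t))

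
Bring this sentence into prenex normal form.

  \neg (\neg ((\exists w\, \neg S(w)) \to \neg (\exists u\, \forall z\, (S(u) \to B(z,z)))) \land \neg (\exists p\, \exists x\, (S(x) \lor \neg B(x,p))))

Rewrite implications/biconditionals: A → B as ¬A ∨ B.
  \neg (\neg (\neg (\exists w\, \neg S(w)) \lor \neg (\exists u\, \forall z\, (\neg S(u) \lor B(z,z)))) \land \neg (\exists p\, \exists x\, (S(x) \lor \neg B(x,p))))
Drive negations inward (¬∀x A ≡ ∃x ¬A, ¬∃x A ≡ ∀x ¬A, De Morgan for ∧/∨):
  (\forall w\, S(w)) \lor (\forall u\, \exists z\, (S(u) \land \neg B(z,z))) \lor (\exists p\, \exists x\, (S(x) \lor \neg B(x,p)))
Extract every quantifier outward, since the variables are now distinct and don't occur free across branches:
  \forall w\, \forall u\, \exists z\, \exists p\, \exists x\, (S(w) \lor S(u) \land \neg B(z,z) \lor S(x) \lor \neg B(x,p))

\forall w\, \forall u\, \exists z\, \exists p\, \exists x\, (S(w) \lor S(u) \land \neg B(z,z) \lor S(x) \lor \neg B(x,p))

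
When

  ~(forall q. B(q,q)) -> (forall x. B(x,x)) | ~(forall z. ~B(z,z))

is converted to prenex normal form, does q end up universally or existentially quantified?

Rewrite implications/biconditionals: A → B as ¬A ∨ B.
  ~~(forall q. B(q,q)) | (forall x. B(x,x)) | ~(forall z. ~B(z,z))
Move each ¬ inward, flipping quantifiers it crosses:
  (forall q. B(q,q)) | (forall x. B(x,x)) | (exists z. B(z,z))
All bound variables are already distinct, so no renaming is needed.
Finally move all quantifiers to the prefix:
  forall q. forall x. exists z. (B(q,q) | B(x,x) | B(z,z))
The quantifier forall q sits under an even number of negations (counting the antecedent side of each →), so it remains universal.

universal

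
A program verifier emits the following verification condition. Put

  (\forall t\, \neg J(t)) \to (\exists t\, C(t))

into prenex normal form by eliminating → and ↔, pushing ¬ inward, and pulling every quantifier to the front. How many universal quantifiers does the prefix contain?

0

First replace A → B with ¬A ∨ B.
  \neg (\forall t\, \neg J(t)) \lor (\exists t\, C(t))
Move each ¬ inward, flipping quantifiers it crosses:
  (\exists t\, J(t)) \lor (\exists t\, C(t))
Rename bound variables to avoid capture: t↦u1.
  (\exists t\, J(t)) \lor (\exists u1\, C(u1))
Pull the quantifiers to the front (each side's bound variable is not free in the other side):
  \exists t\, \exists u1\, (J(t) \lor C(u1))
The prefix is \exists t \exists u1: 0 universal, 2 existential.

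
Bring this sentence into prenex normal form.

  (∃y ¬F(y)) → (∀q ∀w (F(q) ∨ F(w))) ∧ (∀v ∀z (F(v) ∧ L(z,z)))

Rewrite implications/biconditionals: A → B as ¬A ∨ B.
  ¬(∃y ¬F(y)) ∨ (∀q ∀w (F(q) ∨ F(w))) ∧ (∀v ∀z (F(v) ∧ L(z,z)))
Drive negations inward (¬∀x A ≡ ∃x ¬A, ¬∃x A ≡ ∀x ¬A, De Morgan for ∧/∨):
  (∀y F(y)) ∨ (∀q ∀w (F(q) ∨ F(w))) ∧ (∀v ∀z (F(v) ∧ L(z,z)))
Pull the quantifiers to the front (each side's bound variable is not free in the other side):
  ∀y ∀q ∀w ∀v ∀z (F(y) ∨ (F(q) ∨ F(w)) ∧ F(v) ∧ L(z,z))

∀y ∀q ∀w ∀v ∀z (F(y) ∨ (F(q) ∨ F(w)) ∧ F(v) ∧ L(z,z))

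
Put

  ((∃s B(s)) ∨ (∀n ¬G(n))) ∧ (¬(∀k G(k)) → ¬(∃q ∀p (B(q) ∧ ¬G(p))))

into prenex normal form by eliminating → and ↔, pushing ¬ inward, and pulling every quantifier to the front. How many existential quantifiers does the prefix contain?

2

First replace A → B with ¬A ∨ B.
  ((∃s B(s)) ∨ (∀n ¬G(n))) ∧ (¬¬(∀k G(k)) ∨ ¬(∃q ∀p (B(q) ∧ ¬G(p))))
Move each ¬ inward, flipping quantifiers it crosses:
  ((∃s B(s)) ∨ (∀n ¬G(n))) ∧ ((∀k G(k)) ∨ (∀q ∃p (¬B(q) ∨ G(p))))
All bound variables are already distinct, so no renaming is needed.
Extract every quantifier outward, since the variables are now distinct and don't occur free across branches:
  ∃s ∀n ∀k ∀q ∃p ((B(s) ∨ ¬G(n)) ∧ (G(k) ∨ ¬B(q) ∨ G(p)))
The prefix is ∃s ∀n ∀k ∀q ∃p: 3 universal, 2 existential.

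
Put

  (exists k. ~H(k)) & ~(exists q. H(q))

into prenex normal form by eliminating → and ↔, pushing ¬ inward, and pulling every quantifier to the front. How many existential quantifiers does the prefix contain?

1

Push ¬ through the quantifiers and connectives to reach negation normal form:
  (exists k. ~H(k)) & (forall q. ~H(q))
All bound variables are already distinct, so no renaming is needed.
Extract every quantifier outward, since the variables are now distinct and don't occur free across branches:
  exists k. forall q. (~H(k) & ~H(q))
The prefix is exists k forall q: 1 universal, 1 existential.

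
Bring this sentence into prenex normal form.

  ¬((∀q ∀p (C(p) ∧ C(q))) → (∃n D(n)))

∀q ∀p ∀n (C(p) ∧ C(q) ∧ ¬D(n))

First replace A → B with ¬A ∨ B.
  ¬(¬(∀q ∀p (C(p) ∧ C(q))) ∨ (∃n D(n)))
Move each ¬ inward, flipping quantifiers it crosses:
  (∀q ∀p (C(p) ∧ C(q))) ∧ (∀n ¬D(n))
All bound variables are already distinct, so no renaming is needed.
Finally move all quantifiers to the prefix:
  ∀q ∀p ∀n (C(p) ∧ C(q) ∧ ¬D(n))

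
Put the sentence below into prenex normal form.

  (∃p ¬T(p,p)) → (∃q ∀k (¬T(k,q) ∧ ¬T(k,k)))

Eliminate → and ↔ using ¬ and ∨.
  ¬(∃p ¬T(p,p)) ∨ (∃q ∀k (¬T(k,q) ∧ ¬T(k,k)))
Move each ¬ inward, flipping quantifiers it crosses:
  (∀p T(p,p)) ∨ (∃q ∀k (¬T(k,q) ∧ ¬T(k,k)))
Finally move all quantifiers to the prefix:
  ∀p ∃q ∀k (T(p,p) ∨ ¬T(k,q) ∧ ¬T(k,k))

∀p ∃q ∀k (T(p,p) ∨ ¬T(k,q) ∧ ¬T(k,k))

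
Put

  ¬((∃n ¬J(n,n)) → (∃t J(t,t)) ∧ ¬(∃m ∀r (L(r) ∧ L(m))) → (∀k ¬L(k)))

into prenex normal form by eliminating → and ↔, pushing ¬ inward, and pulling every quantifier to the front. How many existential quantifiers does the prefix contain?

4

Rewrite implications/biconditionals: A → B as ¬A ∨ B.
  ¬(¬(∃n ¬J(n,n)) ∨ ¬((∃t J(t,t)) ∧ ¬(∃m ∀r (L(r) ∧ L(m)))) ∨ (∀k ¬L(k)))
Drive negations inward (¬∀x A ≡ ∃x ¬A, ¬∃x A ≡ ∀x ¬A, De Morgan for ∧/∨):
  (∃n ¬J(n,n)) ∧ (∃t J(t,t)) ∧ (∀m ∃r (¬L(r) ∨ ¬L(m))) ∧ (∃k L(k))
All bound variables are already distinct, so no renaming is needed.
Finally move all quantifiers to the prefix:
  ∃n ∃t ∀m ∃r ∃k (¬J(n,n) ∧ J(t,t) ∧ (¬L(r) ∨ ¬L(m)) ∧ L(k))
The prefix is ∃n ∃t ∀m ∃r ∃k: 1 universal, 4 existential.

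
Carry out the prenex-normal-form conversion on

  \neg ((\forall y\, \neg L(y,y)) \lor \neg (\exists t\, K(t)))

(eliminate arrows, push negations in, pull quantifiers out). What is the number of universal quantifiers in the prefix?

Move each ¬ inward, flipping quantifiers it crosses:
  (\exists y\, L(y,y)) \land (\exists t\, K(t))
All bound variables are already distinct, so no renaming is needed.
Pull the quantifiers to the front (each side's bound variable is not free in the other side):
  \exists y\, \exists t\, (L(y,y) \land K(t))
The prefix is \exists y \exists t: 0 universal, 2 existential.

0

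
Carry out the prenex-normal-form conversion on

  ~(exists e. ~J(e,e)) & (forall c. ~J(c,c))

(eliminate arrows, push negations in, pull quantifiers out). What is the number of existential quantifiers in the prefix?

0

Move each ¬ inward, flipping quantifiers it crosses:
  (forall e. J(e,e)) & (forall c. ~J(c,c))
Pull the quantifiers to the front (each side's bound variable is not free in the other side):
  forall e. forall c. (J(e,e) & ~J(c,c))
The prefix is forall e forall c: 2 universal, 0 existential.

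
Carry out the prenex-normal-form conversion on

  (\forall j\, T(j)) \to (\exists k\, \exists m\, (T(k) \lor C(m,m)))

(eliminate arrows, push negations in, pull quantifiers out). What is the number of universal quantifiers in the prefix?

Rewrite implications/biconditionals: A → B as ¬A ∨ B.
  \neg (\forall j\, T(j)) \lor (\exists k\, \exists m\, (T(k) \lor C(m,m)))
Push ¬ through the quantifiers and connectives to reach negation normal form:
  (\exists j\, \neg T(j)) \lor (\exists k\, \exists m\, (T(k) \lor C(m,m)))
Extract every quantifier outward, since the variables are now distinct and don't occur free across branches:
  \exists j\, \exists k\, \exists m\, (\neg T(j) \lor T(k) \lor C(m,m))
The prefix is \exists j \exists k \exists m: 0 universal, 3 existential.

0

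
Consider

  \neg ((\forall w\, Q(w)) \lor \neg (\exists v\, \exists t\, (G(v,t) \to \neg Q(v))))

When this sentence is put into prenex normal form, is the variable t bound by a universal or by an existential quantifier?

Rewrite implications/biconditionals: A → B as ¬A ∨ B.
  \neg ((\forall w\, Q(w)) \lor \neg (\exists v\, \exists t\, (\neg G(v,t) \lor \neg Q(v))))
Push ¬ through the quantifiers and connectives to reach negation normal form:
  (\exists w\, \neg Q(w)) \land (\exists v\, \exists t\, (\neg G(v,t) \lor \neg Q(v)))
Extract every quantifier outward, since the variables are now distinct and don't occur free across branches:
  \exists w\, \exists v\, \exists t\, (\neg Q(w) \land (\neg G(v,t) \lor \neg Q(v)))
The quantifier \exists t sits under an even number of negations (counting the antecedent side of each →), so it remains existential.

existential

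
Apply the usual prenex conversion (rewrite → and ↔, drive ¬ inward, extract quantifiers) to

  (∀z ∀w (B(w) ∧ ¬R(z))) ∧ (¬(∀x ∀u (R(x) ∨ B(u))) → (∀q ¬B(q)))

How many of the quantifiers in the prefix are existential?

First replace A → B with ¬A ∨ B.
  (∀z ∀w (B(w) ∧ ¬R(z))) ∧ (¬¬(∀x ∀u (R(x) ∨ B(u))) ∨ (∀q ¬B(q)))
Move each ¬ inward, flipping quantifiers it crosses:
  (∀z ∀w (B(w) ∧ ¬R(z))) ∧ ((∀x ∀u (R(x) ∨ B(u))) ∨ (∀q ¬B(q)))
Extract every quantifier outward, since the variables are now distinct and don't occur free across branches:
  ∀z ∀w ∀x ∀u ∀q (B(w) ∧ ¬R(z) ∧ (R(x) ∨ B(u) ∨ ¬B(q)))
The prefix is ∀z ∀w ∀x ∀u ∀q: 5 universal, 0 existential.

0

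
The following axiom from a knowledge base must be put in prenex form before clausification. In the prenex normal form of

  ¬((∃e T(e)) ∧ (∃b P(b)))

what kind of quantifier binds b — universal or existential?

universal

Move each ¬ inward, flipping quantifiers it crosses:
  (∀e ¬T(e)) ∨ (∀b ¬P(b))
Finally move all quantifiers to the prefix:
  ∀e ∀b (¬T(e) ∨ ¬P(b))
The quantifier ∃b sits under an odd number of negations, so it flips to ∀b.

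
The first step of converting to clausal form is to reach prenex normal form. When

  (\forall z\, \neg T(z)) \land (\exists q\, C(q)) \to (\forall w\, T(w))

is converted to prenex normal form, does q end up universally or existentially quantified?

First replace A → B with ¬A ∨ B.
  \neg ((\forall z\, \neg T(z)) \land (\exists q\, C(q))) \lor (\forall w\, T(w))
Move each ¬ inward, flipping quantifiers it crosses:
  (\exists z\, T(z)) \lor (\forall q\, \neg C(q)) \lor (\forall w\, T(w))
Pull the quantifiers to the front (each side's bound variable is not free in the other side):
  \exists z\, \forall q\, \forall w\, (T(z) \lor \neg C(q) \lor T(w))
The quantifier \exists q sits under an odd number of negations (counting the antecedent side of each →), so it flips to \forall q.

universal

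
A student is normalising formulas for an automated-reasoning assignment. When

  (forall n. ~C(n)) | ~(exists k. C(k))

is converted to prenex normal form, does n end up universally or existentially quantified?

Drive negations inward (¬∀x A ≡ ∃x ¬A, ¬∃x A ≡ ∀x ¬A, De Morgan for ∧/∨):
  (forall n. ~C(n)) | (forall k. ~C(k))
Finally move all quantifiers to the prefix:
  forall n. forall k. (~C(n) | ~C(k))
The quantifier forall n sits under an even number of negations, so it remains universal.

universal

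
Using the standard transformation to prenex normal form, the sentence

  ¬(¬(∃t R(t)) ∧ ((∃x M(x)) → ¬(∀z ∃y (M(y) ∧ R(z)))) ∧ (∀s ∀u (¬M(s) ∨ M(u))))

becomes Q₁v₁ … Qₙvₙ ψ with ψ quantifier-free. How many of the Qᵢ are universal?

First replace A → B with ¬A ∨ B.
  ¬(¬(∃t R(t)) ∧ (¬(∃x M(x)) ∨ ¬(∀z ∃y (M(y) ∧ R(z)))) ∧ (∀s ∀u (¬M(s) ∨ M(u))))
Drive negations inward (¬∀x A ≡ ∃x ¬A, ¬∃x A ≡ ∀x ¬A, De Morgan for ∧/∨):
  (∃t R(t)) ∨ (∃x M(x)) ∧ (∀z ∃y (M(y) ∧ R(z))) ∨ (∃s ∃u (M(s) ∧ ¬M(u)))
Pull the quantifiers to the front (each side's bound variable is not free in the other side):
  ∃t ∃x ∀z ∃y ∃s ∃u (R(t) ∨ M(x) ∧ M(y) ∧ R(z) ∨ M(s) ∧ ¬M(u))
The prefix is ∃t ∃x ∀z ∃y ∃s ∃u: 1 universal, 5 existential.

1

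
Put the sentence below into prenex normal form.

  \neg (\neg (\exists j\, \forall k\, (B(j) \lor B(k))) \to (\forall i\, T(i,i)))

Eliminate → and ↔ using ¬ and ∨.
  \neg (\neg \neg (\exists j\, \forall k\, (B(j) \lor B(k))) \lor (\forall i\, T(i,i)))
Drive negations inward (¬∀x A ≡ ∃x ¬A, ¬∃x A ≡ ∀x ¬A, De Morgan for ∧/∨):
  (\forall j\, \exists k\, (\neg B(j) \land \neg B(k))) \land (\exists i\, \neg T(i,i))
Pull the quantifiers to the front (each side's bound variable is not free in the other side):
  \forall j\, \exists k\, \exists i\, (\neg B(j) \land \neg B(k) \land \neg T(i,i))

\forall j\, \exists k\, \exists i\, (\neg B(j) \land \neg B(k) \land \neg T(i,i))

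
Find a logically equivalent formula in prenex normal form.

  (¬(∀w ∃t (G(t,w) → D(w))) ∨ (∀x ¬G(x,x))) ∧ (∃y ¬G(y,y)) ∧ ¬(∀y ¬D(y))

Eliminate → and ↔ using ¬ and ∨.
  (¬(∀w ∃t (¬G(t,w) ∨ D(w))) ∨ (∀x ¬G(x,x))) ∧ (∃y ¬G(y,y)) ∧ ¬(∀y ¬D(y))
Drive negations inward (¬∀x A ≡ ∃x ¬A, ¬∃x A ≡ ∀x ¬A, De Morgan for ∧/∨):
  ((∃w ∀t (G(t,w) ∧ ¬D(w))) ∨ (∀x ¬G(x,x))) ∧ (∃y ¬G(y,y)) ∧ (∃y D(y))
Standardize variables apart so no two quantifiers bind the same name: y↦a.
  ((∃w ∀t (G(t,w) ∧ ¬D(w))) ∨ (∀x ¬G(x,x))) ∧ (∃y ¬G(y,y)) ∧ (∃a D(a))
Finally move all quantifiers to the prefix:
  ∃w ∀t ∀x ∃y ∃a ((G(t,w) ∧ ¬D(w) ∨ ¬G(x,x)) ∧ ¬G(y,y) ∧ D(a))

∃w ∀t ∀x ∃y ∃a ((G(t,w) ∧ ¬D(w) ∨ ¬G(x,x)) ∧ ¬G(y,y) ∧ D(a))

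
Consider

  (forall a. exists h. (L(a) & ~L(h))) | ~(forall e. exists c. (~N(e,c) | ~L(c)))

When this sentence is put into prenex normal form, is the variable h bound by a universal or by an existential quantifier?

existential

Push ¬ through the quantifiers and connectives to reach negation normal form:
  (forall a. exists h. (L(a) & ~L(h))) | (exists e. forall c. (N(e,c) & L(c)))
All bound variables are already distinct, so no renaming is needed.
Extract every quantifier outward, since the variables are now distinct and don't occur free across branches:
  forall a. exists h. exists e. forall c. (L(a) & ~L(h) | N(e,c) & L(c))
The quantifier exists h sits under an even number of negations, so it remains existential.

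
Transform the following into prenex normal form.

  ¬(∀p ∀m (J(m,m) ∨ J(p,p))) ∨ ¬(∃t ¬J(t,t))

Push ¬ through the quantifiers and connectives to reach negation normal form:
  (∃p ∃m (¬J(m,m) ∧ ¬J(p,p))) ∨ (∀t J(t,t))
Extract every quantifier outward, since the variables are now distinct and don't occur free across branches:
  ∃p ∃m ∀t (¬J(m,m) ∧ ¬J(p,p) ∨ J(t,t))

∃p ∃m ∀t (¬J(m,m) ∧ ¬J(p,p) ∨ J(t,t))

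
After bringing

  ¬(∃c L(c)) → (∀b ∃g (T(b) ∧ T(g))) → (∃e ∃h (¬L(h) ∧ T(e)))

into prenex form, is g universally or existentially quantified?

First replace A → B with ¬A ∨ B.
  ¬¬(∃c L(c)) ∨ ¬(∀b ∃g (T(b) ∧ T(g))) ∨ (∃e ∃h (¬L(h) ∧ T(e)))
Push ¬ through the quantifiers and connectives to reach negation normal form:
  (∃c L(c)) ∨ (∃b ∀g (¬T(b) ∨ ¬T(g))) ∨ (∃e ∃h (¬L(h) ∧ T(e)))
Finally move all quantifiers to the prefix:
  ∃c ∃b ∀g ∃e ∃h (L(c) ∨ ¬T(b) ∨ ¬T(g) ∨ ¬L(h) ∧ T(e))
The quantifier ∃g sits under an odd number of negations (counting the antecedent side of each →), so it flips to ∀g.

universal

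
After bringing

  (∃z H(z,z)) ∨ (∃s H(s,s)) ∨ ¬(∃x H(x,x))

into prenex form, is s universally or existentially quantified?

existential

Push ¬ through the quantifiers and connectives to reach negation normal form:
  (∃z H(z,z)) ∨ (∃s H(s,s)) ∨ (∀x ¬H(x,x))
Pull the quantifiers to the front (each side's bound variable is not free in the other side):
  ∃z ∃s ∀x (H(z,z) ∨ H(s,s) ∨ ¬H(x,x))
The quantifier ∃s sits under an even number of negations, so it remains existential.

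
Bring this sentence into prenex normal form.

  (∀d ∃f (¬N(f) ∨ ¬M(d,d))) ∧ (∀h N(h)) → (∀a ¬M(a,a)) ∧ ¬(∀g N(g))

∃d ∀f ∃h ∀a ∃g (N(f) ∧ M(d,d) ∨ ¬N(h) ∨ ¬M(a,a) ∧ ¬N(g))

First replace A → B with ¬A ∨ B.
  ¬((∀d ∃f (¬N(f) ∨ ¬M(d,d))) ∧ (∀h N(h))) ∨ (∀a ¬M(a,a)) ∧ ¬(∀g N(g))
Push ¬ through the quantifiers and connectives to reach negation normal form:
  (∃d ∀f (N(f) ∧ M(d,d))) ∨ (∃h ¬N(h)) ∨ (∀a ¬M(a,a)) ∧ (∃g ¬N(g))
Finally move all quantifiers to the prefix:
  ∃d ∀f ∃h ∀a ∃g (N(f) ∧ M(d,d) ∨ ¬N(h) ∨ ¬M(a,a) ∧ ¬N(g))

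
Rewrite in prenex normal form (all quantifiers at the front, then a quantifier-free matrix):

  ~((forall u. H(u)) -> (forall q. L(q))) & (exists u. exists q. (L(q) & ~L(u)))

Eliminate → and ↔ using ¬ and ∨.
  ~(~(forall u. H(u)) | (forall q. L(q))) & (exists u. exists q. (L(q) & ~L(u)))
Push ¬ through the quantifiers and connectives to reach negation normal form:
  (forall u. H(u)) & (exists q. ~L(q)) & (exists u. exists q. (L(q) & ~L(u)))
Rename bound variables to avoid capture: u↦a, q↦v1.
  (forall u. H(u)) & (exists q. ~L(q)) & (exists a. exists v1. (L(v1) & ~L(a)))
Pull the quantifiers to the front (each side's bound variable is not free in the other side):
  forall u. exists q. exists a. exists v1. (H(u) & ~L(q) & L(v1) & ~L(a))

forall u. exists q. exists a. exists v1. (H(u) & ~L(q) & L(v1) & ~L(a))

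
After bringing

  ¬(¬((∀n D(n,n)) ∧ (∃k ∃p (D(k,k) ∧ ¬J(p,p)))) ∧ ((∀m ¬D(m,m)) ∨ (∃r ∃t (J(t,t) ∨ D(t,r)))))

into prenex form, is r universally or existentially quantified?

universal

Drive negations inward (¬∀x A ≡ ∃x ¬A, ¬∃x A ≡ ∀x ¬A, De Morgan for ∧/∨):
  (∀n D(n,n)) ∧ (∃k ∃p (D(k,k) ∧ ¬J(p,p))) ∨ (∃m D(m,m)) ∧ (∀r ∀t (¬J(t,t) ∧ ¬D(t,r)))
Finally move all quantifiers to the prefix:
  ∀n ∃k ∃p ∃m ∀r ∀t (D(n,n) ∧ D(k,k) ∧ ¬J(p,p) ∨ D(m,m) ∧ ¬J(t,t) ∧ ¬D(t,r))
The quantifier ∃r sits under an odd number of negations, so it flips to ∀r.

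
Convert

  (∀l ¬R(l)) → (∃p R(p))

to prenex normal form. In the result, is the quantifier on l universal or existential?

existential

First replace A → B with ¬A ∨ B.
  ¬(∀l ¬R(l)) ∨ (∃p R(p))
Move each ¬ inward, flipping quantifiers it crosses:
  (∃l R(l)) ∨ (∃p R(p))
Pull the quantifiers to the front (each side's bound variable is not free in the other side):
  ∃l ∃p (R(l) ∨ R(p))
The quantifier ∀l sits under an odd number of negations (counting the antecedent side of each →), so it flips to ∃l.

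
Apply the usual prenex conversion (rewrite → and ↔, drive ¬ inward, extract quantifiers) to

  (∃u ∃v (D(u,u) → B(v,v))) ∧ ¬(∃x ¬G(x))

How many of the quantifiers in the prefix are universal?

1

Rewrite implications/biconditionals: A → B as ¬A ∨ B.
  (∃u ∃v (¬D(u,u) ∨ B(v,v))) ∧ ¬(∃x ¬G(x))
Drive negations inward (¬∀x A ≡ ∃x ¬A, ¬∃x A ≡ ∀x ¬A, De Morgan for ∧/∨):
  (∃u ∃v (¬D(u,u) ∨ B(v,v))) ∧ (∀x G(x))
All bound variables are already distinct, so no renaming is needed.
Extract every quantifier outward, since the variables are now distinct and don't occur free across branches:
  ∃u ∃v ∀x ((¬D(u,u) ∨ B(v,v)) ∧ G(x))
The prefix is ∃u ∃v ∀x: 1 universal, 2 existential.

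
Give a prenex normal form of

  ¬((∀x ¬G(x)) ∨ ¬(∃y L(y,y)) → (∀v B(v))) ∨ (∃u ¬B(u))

∀x ∀y ∃v ∃u ((¬G(x) ∨ ¬L(y,y)) ∧ ¬B(v) ∨ ¬B(u))

First replace A → B with ¬A ∨ B.
  ¬(¬((∀x ¬G(x)) ∨ ¬(∃y L(y,y))) ∨ (∀v B(v))) ∨ (∃u ¬B(u))
Push ¬ through the quantifiers and connectives to reach negation normal form:
  ((∀x ¬G(x)) ∨ (∀y ¬L(y,y))) ∧ (∃v ¬B(v)) ∨ (∃u ¬B(u))
All bound variables are already distinct, so no renaming is needed.
Finally move all quantifiers to the prefix:
  ∀x ∀y ∃v ∃u ((¬G(x) ∨ ¬L(y,y)) ∧ ¬B(v) ∨ ¬B(u))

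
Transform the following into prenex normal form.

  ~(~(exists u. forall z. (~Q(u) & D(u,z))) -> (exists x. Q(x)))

Rewrite implications/biconditionals: A → B as ¬A ∨ B.
  ~(~~(exists u. forall z. (~Q(u) & D(u,z))) | (exists x. Q(x)))
Move each ¬ inward, flipping quantifiers it crosses:
  (forall u. exists z. (Q(u) | ~D(u,z))) & (forall x. ~Q(x))
Pull the quantifiers to the front (each side's bound variable is not free in the other side):
  forall u. exists z. forall x. ((Q(u) | ~D(u,z)) & ~Q(x))

forall u. exists z. forall x. ((Q(u) | ~D(u,z)) & ~Q(x))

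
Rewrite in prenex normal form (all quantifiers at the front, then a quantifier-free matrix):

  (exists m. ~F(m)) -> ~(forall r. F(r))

Rewrite implications/biconditionals: A → B as ¬A ∨ B.
  ~(exists m. ~F(m)) | ~(forall r. F(r))
Push ¬ through the quantifiers and connectives to reach negation normal form:
  (forall m. F(m)) | (exists r. ~F(r))
All bound variables are already distinct, so no renaming is needed.
Pull the quantifiers to the front (each side's bound variable is not free in the other side):
  forall m. exists r. (F(m) | ~F(r))

forall m. exists r. (F(m) | ~F(r))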